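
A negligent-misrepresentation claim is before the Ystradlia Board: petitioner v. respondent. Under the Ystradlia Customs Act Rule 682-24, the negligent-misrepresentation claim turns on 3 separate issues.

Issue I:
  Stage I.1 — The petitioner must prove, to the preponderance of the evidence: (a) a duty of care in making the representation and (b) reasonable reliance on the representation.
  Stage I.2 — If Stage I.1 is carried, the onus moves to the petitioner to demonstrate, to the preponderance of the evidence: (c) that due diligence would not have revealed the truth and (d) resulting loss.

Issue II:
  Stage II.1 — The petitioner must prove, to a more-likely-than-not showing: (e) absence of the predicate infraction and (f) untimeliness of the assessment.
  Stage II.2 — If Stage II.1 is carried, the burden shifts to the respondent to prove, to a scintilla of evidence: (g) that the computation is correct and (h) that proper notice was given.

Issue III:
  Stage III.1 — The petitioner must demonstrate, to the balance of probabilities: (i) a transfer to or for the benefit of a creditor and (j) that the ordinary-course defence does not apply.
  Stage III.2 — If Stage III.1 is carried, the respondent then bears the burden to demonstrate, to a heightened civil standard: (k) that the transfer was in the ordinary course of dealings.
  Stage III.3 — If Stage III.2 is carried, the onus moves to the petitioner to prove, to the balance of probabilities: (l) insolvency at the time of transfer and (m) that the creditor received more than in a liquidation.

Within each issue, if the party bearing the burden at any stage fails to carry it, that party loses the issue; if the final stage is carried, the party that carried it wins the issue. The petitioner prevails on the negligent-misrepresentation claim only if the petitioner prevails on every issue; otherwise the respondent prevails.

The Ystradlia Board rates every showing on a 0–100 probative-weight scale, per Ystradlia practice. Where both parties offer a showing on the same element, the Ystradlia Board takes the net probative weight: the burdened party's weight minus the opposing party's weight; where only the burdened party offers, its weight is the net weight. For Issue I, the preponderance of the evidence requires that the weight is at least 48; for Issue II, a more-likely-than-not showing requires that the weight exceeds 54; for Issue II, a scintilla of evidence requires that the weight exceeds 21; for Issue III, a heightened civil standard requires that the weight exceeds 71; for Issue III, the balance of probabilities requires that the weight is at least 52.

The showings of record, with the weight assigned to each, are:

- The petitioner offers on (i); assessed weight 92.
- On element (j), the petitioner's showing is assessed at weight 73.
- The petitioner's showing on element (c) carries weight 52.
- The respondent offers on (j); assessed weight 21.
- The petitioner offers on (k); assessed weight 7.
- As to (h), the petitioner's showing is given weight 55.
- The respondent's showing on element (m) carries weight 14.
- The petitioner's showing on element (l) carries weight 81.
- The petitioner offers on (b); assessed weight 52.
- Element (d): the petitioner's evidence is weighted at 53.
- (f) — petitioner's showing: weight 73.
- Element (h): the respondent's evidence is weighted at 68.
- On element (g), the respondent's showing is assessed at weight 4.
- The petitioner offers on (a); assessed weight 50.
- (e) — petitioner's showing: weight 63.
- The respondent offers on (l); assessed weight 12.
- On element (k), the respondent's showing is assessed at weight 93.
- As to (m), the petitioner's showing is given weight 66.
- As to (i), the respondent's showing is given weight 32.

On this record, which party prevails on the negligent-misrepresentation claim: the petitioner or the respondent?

petitioner

— Issue I —
At Stage I.1 the petitioner must meet the preponderance of the evidence (weight is at least 48): on (a) the weight is 50, which does reach 48, so (a) meets the standard; on (b) the weight is 52, which does reach 48, so (b) meets the standard.
  Stage I.1 is satisfied; the petitioner continues to bear the burden.
At Stage I.2 the petitioner must meet the preponderance of the evidence (weight is at least 48): on (c) the weight is 52, which does reach 48, so (c) meets the standard; on (d) the weight is 53, ≥ 48, so (d) meets the standard.
  The petitioner carries the last stage.
With every stage satisfied, the petitioner prevails on this issue.
— Issue II —
At Stage II.1 the petitioner must meet a more-likely-than-not showing (weight exceeds 54): on (e) the weight is 63, > 54, so (e) meets the standard; on (f) the weight is 73, > 54, so (f) meets the standard.
  Stage II.1 carried; the burden shifts to the respondent.
At Stage II.2 the respondent must meet a scintilla of evidence (weight exceeds 21): on (g) the weight is 4, which does not exceed 21, so (g) does not meet the standard; on (h) the weight is 68 less the opposing 55 gives net 13, which does not exceed 21, so (h) does not meet the standard.
  Stage II.2 not carried; the respondent fails its burden.
The petitioner prevails on this issue.
— Issue III —
At Stage III.1 the petitioner must meet the balance of probabilities (weight is at least 52): on (i) the weight is 92 less the opposing 32 gives net 60, which does reach 52, so (i) meets the standard; on (j) the weight is 73 less the opposing 21 gives net 52, ≥ 52, so (j) meets the standard.
  The petitioner carries Stage III.1; the respondent now bears the burden.
At Stage III.2 the respondent must meet a heightened civil standard (weight exceeds 71): on (k) the weight is 93 less the opposing 7 gives net 86, which does exceed 71, so (k) meets the standard.
  Stage III.2 is satisfied; the onus moves to the petitioner.
At Stage III.3 the petitioner must meet the balance of probabilities (weight is at least 52): on (l) the weight is 81 less the opposing 12 gives net 69, ≥ 52, so (l) meets the standard; on (m) the weight is 66 less the opposing 14 gives net 52, ≥ 52, so (m) meets the standard.
  The petitioner carries the last stage.
With every stage satisfied, the petitioner prevails on this issue.
Per-issue: Issue I → petitioner; Issue II → petitioner; Issue III → petitioner. The petitioner must prevail on every issue; overall, the petitioner prevails.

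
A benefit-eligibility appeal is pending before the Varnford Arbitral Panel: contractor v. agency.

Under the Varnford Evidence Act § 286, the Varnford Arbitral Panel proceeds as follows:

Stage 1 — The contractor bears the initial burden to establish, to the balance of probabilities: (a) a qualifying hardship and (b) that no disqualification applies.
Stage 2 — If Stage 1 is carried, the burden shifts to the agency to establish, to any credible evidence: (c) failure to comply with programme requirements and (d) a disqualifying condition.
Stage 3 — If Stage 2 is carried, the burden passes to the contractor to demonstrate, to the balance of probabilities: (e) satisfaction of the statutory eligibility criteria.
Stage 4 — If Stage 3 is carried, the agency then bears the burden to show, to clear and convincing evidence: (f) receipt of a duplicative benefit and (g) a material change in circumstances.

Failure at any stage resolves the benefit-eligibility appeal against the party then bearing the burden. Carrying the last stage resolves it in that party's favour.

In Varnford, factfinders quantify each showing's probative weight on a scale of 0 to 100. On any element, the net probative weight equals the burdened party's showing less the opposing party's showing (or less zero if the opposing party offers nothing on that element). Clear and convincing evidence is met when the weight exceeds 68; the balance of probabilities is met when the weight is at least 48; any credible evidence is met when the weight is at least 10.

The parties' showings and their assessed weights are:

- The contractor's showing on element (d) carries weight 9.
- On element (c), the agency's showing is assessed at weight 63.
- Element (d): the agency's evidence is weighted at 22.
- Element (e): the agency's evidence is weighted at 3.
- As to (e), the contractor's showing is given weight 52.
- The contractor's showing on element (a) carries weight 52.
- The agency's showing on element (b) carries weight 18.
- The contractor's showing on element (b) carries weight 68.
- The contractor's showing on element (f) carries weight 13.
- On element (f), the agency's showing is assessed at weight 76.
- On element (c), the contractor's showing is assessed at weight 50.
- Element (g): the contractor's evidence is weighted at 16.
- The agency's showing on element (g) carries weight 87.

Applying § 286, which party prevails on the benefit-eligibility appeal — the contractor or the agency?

At Stage 1 the contractor must meet the balance of probabilities (weight is at least 48): on (a) the weight is 52, ≥ 48, so (a) meets the standard; on (b) the weight is 68 less the opposing 18 gives net 50, which does reach 48, so (b) meets the standard.
  Stage 1 is satisfied; the onus moves to the agency.
At Stage 2 the agency must meet any credible evidence (weight is at least 10): on (c) the weight is 63 less the opposing 50 gives net 13, ≥ 10, so (c) meets the standard; on (d) the weight is 22 less the opposing 9 gives net 13, ≥ 10, so (d) meets the standard.
  The agency carries Stage 2; the contractor now bears the burden.
At Stage 3 the contractor must meet the balance of probabilities (weight is at least 48): on (e) the weight is 52 less the opposing 3 gives net 49, ≥ 48, so (e) meets the standard.
  Stage 3 is satisfied; the onus moves to the agency.
At Stage 4 the agency must meet clear and convincing evidence (weight exceeds 68): on (f) the weight is 76 less the opposing 13 gives net 63, ≤ 68, so (f) does not meet the standard; on (g) the weight is 87 less the opposing 16 gives net 71, which does exceed 68, so (g) meets the standard.
  Not every element is met, so the agency fails to carry Stage 4.
The contractor prevails.

contractor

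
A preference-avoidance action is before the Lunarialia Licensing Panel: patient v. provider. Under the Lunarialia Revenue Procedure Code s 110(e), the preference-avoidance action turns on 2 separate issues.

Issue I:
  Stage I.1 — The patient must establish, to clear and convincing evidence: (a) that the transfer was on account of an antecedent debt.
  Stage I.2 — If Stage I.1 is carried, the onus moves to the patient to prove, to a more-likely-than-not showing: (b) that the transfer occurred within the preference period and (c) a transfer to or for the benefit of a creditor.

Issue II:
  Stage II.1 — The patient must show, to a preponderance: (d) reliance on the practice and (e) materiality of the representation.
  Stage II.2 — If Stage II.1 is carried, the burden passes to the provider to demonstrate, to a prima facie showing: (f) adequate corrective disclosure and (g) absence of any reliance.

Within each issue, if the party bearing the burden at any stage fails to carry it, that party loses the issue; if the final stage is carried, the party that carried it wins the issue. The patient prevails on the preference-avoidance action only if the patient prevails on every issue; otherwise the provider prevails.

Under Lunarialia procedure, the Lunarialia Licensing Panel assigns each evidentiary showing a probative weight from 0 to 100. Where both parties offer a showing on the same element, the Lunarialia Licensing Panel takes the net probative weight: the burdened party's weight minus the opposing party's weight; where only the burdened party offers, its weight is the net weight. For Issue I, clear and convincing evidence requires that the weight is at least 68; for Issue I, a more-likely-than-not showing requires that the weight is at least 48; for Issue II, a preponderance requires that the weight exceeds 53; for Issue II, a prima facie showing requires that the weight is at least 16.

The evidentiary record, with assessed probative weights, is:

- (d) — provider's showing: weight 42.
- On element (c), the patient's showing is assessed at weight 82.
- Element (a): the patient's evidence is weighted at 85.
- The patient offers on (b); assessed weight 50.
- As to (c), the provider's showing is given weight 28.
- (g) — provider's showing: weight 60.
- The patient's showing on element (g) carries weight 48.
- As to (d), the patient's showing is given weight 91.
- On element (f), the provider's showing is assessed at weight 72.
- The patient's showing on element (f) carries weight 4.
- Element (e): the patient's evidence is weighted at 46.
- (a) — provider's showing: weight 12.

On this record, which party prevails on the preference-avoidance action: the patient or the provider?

provider

— Issue I —
Stage I.1 (patient, clear and convincing evidence, weight is at least 68): (a) net 85−12=73 ≥ 68 — meets.
  Stage I.1 is satisfied; the patient continues to bear the burden.
Stage I.2 (patient, a more-likely-than-not showing, weight is at least 48): (b) 50 ≥ 48 — meets; (c) net 82−28=54 ≥ 48 — meets.
  The patient carries the last stage.
With every stage satisfied, the patient prevails on this issue.
— Issue II —
At Stage II.1 the patient must meet a preponderance (weight exceeds 53): on (d) the weight is 91 less the opposing 42 gives net 49, which does not exceed 53, so (d) does not meet the standard; on (e) the weight is 46, which does not exceed 53, so (e) does not meet the standard.
  Not every element is met, so the patient fails to carry Stage II.1.
The analysis ends at Stage II.1; the provider prevails on this issue.
Per-issue: Issue I → patient; Issue II → provider. The patient must prevail on every issue; overall, the provider prevails.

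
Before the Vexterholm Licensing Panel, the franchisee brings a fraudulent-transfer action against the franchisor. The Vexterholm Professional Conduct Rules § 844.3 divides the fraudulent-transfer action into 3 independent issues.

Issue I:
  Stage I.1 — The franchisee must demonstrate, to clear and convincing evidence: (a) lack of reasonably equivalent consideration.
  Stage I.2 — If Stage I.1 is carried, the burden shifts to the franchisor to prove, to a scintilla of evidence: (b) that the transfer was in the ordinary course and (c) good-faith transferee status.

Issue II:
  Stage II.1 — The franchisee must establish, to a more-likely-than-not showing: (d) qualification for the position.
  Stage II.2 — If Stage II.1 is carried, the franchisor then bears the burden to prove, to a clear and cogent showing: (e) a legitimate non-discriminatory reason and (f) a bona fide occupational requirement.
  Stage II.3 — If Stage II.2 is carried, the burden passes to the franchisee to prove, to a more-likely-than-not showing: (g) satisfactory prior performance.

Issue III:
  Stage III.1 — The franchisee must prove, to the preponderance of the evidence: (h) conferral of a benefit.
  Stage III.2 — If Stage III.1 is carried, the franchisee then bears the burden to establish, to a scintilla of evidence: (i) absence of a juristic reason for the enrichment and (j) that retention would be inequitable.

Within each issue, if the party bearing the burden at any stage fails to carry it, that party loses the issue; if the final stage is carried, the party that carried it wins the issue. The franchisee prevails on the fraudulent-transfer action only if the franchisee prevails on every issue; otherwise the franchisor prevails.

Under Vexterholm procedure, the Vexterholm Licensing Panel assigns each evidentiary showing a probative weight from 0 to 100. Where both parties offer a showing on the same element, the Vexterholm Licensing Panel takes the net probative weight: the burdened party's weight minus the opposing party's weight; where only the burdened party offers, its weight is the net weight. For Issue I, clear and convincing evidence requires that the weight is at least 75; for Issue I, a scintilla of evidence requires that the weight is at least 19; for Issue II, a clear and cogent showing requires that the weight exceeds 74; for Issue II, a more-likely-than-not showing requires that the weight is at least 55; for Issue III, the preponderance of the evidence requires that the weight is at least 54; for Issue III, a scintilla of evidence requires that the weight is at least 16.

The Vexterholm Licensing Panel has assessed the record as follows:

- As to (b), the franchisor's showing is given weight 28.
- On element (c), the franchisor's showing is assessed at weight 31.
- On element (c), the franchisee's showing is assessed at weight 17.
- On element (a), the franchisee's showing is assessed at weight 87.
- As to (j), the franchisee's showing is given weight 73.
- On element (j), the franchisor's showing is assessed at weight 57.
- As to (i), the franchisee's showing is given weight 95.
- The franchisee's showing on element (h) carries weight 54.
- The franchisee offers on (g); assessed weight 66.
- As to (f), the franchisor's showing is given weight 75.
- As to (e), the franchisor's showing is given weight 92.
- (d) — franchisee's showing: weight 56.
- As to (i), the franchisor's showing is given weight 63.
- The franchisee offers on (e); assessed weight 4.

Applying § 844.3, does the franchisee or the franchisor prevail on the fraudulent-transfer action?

— Issue I —
At Stage I.1 the franchisee must meet clear and convincing evidence (weight is at least 75): on (a) the weight is 87, ≥ 75, so (a) meets the standard.
  Stage I.1 carried; the burden shifts to the franchisor.
At Stage I.2 the franchisor must meet a scintilla of evidence (weight is at least 19): on (b) the weight is 28, which does reach 19, so (b) meets the standard; on (c) the weight is 31 less the opposing 17 gives net 14, < 19, so (c) does not meet the standard.
  The franchisor does not carry Stage I.2.
The analysis ends at Stage I.2; the franchisee prevails on this issue.
— Issue II —
Stage II.1 — burden on franchisee; standard: a more-likely-than-not showing (weight is at least 55).
    (d): 56 ≥ 55 [met]
  Stage II.1 is satisfied; the onus moves to the franchisor.
Stage II.2 — burden on franchisor; standard: a clear and cogent showing (weight exceeds 74).
    (e): 92 − 4 = 88 > 74 [met]
    (f): 75 > 74 [met]
  All elements met. The burden passes to the franchisee.
Stage II.3 — burden on franchisee; standard: a more-likely-than-not showing (weight is at least 55).
    (g): 66 ≥ 55 [met]
  The franchisee carries the last stage.
Every stage carried; the franchisee prevails on this issue.
— Issue III —
Stage III.1 — burden on franchisee; standard: the preponderance of the evidence (weight is at least 54).
    (h): 54 ≥ 54 [met]
  All elements met. The franchisee retains the burden for Stage III.2.
Stage III.2 — burden on franchisee; standard: a scintilla of evidence (weight is at least 16).
    (i): 95 − 63 = 32 ≥ 16 [met]
    (j): 73 − 57 = 16 ≥ 16 [met]
  Stage III.2 carried; the final stage is satisfied.
All stages carried — the franchisee prevails on this issue.
Per-issue: Issue I → franchisee; Issue II → franchisee; Issue III → franchisee. The franchisee must prevail on every issue; overall, the franchisee prevails.

franchisee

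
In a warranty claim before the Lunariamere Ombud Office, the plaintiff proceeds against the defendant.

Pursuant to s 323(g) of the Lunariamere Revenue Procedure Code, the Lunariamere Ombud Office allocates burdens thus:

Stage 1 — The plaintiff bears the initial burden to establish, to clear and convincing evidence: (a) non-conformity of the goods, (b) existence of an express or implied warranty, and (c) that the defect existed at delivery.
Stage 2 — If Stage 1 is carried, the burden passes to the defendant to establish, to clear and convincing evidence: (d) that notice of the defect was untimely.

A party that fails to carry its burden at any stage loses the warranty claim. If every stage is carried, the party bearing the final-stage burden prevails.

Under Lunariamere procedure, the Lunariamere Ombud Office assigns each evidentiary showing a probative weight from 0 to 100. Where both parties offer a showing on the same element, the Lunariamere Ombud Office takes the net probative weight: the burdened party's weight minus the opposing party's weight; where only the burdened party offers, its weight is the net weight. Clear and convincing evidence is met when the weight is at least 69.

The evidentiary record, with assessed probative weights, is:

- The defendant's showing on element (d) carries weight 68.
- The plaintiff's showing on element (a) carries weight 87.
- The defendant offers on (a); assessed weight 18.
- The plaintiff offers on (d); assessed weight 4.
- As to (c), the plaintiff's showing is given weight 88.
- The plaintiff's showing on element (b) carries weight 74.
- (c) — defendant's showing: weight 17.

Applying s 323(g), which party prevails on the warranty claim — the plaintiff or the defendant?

plaintiff

Stage 1 (plaintiff, clear and convincing evidence, weight is at least 69): (a) net 87−18=69 ≥ 69 — meets; (b) 74 ≥ 69 — meets; (c) net 88−17=71 ≥ 69 — meets.
  The plaintiff carries Stage 1; the defendant now bears the burden.
Stage 2 (defendant, clear and convincing evidence, weight is at least 69): (d) net 68−4=64 < 69 — fails.
  Not every element is met, so the defendant fails to carry Stage 2.
The plaintiff prevails.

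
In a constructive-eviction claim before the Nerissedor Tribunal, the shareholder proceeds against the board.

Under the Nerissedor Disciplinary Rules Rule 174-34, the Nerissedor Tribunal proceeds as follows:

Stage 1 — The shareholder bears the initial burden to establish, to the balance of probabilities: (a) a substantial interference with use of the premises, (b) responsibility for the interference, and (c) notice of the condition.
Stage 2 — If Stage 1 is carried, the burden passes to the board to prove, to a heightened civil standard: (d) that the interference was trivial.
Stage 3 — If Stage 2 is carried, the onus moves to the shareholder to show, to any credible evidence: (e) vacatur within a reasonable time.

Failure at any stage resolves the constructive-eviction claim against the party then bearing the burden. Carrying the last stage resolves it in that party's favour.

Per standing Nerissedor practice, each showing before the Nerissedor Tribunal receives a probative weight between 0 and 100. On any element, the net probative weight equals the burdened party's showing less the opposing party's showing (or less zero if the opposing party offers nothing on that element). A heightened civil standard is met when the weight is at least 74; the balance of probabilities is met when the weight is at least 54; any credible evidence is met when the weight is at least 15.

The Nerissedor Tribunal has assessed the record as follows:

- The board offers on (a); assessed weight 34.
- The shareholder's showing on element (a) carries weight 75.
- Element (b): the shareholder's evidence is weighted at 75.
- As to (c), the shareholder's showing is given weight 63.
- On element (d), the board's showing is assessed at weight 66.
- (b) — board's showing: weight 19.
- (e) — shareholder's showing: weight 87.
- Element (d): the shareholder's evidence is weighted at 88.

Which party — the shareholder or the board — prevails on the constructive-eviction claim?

board

Stage 1 (shareholder, the balance of probabilities, weight is at least 54): (a) net 75−34=41 < 54 — fails; (b) net 75−19=56 ≥ 54 — meets; (c) 63 ≥ 54 — meets.
  The shareholder does not carry Stage 1.
The board prevails.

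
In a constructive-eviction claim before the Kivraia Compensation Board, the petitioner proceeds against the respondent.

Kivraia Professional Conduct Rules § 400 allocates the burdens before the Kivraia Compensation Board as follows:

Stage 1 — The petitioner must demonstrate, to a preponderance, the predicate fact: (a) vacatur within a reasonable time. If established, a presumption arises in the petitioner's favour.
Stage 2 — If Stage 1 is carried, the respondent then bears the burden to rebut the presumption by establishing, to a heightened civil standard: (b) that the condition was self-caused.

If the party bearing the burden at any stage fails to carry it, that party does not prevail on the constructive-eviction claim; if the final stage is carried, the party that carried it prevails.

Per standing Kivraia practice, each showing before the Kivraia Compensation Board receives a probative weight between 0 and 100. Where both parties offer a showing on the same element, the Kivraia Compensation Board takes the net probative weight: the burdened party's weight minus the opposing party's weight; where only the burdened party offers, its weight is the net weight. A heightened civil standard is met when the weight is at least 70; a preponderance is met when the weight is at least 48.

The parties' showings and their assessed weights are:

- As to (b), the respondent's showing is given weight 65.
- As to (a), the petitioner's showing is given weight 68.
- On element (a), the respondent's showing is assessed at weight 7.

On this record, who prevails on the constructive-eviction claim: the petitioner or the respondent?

petitioner

Stage 1 (petitioner, a preponderance, weight is at least 48): (a) net 68−7=61 ≥ 48 — meets.
  Stage 1 carried; the burden shifts to the respondent.
Stage 2 (respondent, a heightened civil standard, weight is at least 70): (b) 65 < 70 — fails.
  The respondent does not carry Stage 2.
The analysis ends at Stage 2; the petitioner prevails.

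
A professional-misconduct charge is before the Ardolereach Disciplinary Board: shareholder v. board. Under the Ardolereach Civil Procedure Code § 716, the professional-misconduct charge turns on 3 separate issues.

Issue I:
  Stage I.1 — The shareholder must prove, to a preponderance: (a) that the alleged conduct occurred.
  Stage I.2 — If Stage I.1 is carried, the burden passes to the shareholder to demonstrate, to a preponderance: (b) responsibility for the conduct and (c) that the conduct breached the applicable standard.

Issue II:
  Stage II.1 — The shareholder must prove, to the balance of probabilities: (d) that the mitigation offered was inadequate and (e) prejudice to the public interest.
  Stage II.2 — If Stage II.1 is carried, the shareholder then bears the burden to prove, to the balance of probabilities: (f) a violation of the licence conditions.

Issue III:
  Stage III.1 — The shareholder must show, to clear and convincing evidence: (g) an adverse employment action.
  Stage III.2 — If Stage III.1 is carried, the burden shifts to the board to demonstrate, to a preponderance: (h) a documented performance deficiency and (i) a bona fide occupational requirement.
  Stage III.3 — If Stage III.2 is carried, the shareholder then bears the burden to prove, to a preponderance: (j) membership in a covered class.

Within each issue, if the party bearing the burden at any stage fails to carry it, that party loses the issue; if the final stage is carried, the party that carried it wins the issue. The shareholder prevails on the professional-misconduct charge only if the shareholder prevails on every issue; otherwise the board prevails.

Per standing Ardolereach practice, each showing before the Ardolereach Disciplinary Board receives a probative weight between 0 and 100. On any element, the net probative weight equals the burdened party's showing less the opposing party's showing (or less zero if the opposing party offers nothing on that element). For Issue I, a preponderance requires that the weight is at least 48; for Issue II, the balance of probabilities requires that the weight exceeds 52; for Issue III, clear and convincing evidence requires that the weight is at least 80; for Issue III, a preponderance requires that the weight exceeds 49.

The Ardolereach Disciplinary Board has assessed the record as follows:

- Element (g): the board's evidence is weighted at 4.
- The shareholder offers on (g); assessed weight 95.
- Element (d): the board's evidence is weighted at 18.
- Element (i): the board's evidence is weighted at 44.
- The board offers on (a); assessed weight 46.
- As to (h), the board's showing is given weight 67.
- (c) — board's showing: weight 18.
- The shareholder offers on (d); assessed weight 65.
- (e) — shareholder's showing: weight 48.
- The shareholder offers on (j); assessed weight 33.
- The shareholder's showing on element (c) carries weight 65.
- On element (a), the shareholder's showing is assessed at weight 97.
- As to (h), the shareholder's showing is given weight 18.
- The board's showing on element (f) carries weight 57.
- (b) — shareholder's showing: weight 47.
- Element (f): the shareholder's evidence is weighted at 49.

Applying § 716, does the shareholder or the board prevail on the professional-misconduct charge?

— Issue I —
Stage I.1 (shareholder, a preponderance, weight is at least 48): (a) net 97−46=51 ≥ 48 — meets.
  Stage I.1 carried; the burden remains with the shareholder.
Stage I.2 (shareholder, a preponderance, weight is at least 48): (b) 47 < 48 — fails; (c) net 65−18=47 < 48 — fails.
  Stage I.2 not carried; the shareholder fails its burden.
So the board prevails on this issue.
— Issue II —
Stage II.1 (shareholder, the balance of probabilities, weight exceeds 52): (d) net 65−18=47 ≤ 52 — fails; (e) 48 ≤ 52 — fails.
  Stage II.1 not carried; the shareholder fails its burden.
The board prevails on this issue.
— Issue III —
At Stage III.1 the shareholder must meet clear and convincing evidence (weight is at least 80): on (g) the weight is 95 less the opposing 4 gives net 91, ≥ 80, so (g) meets the standard.
  Stage III.1 carried; the burden shifts to the board.
At Stage III.2 the board must meet a preponderance (weight exceeds 49): on (h) the weight is 67 less the opposing 18 gives net 49, which does not exceed 49, so (h) does not meet the standard; on (i) the weight is 44, ≤ 49, so (i) does not meet the standard.
  Not every element is met, so the board fails to carry Stage III.2.
So the shareholder prevails on this issue.
Per-issue: Issue I → board; Issue II → board; Issue III → shareholder. The shareholder must prevail on every issue; overall, the board prevails.

board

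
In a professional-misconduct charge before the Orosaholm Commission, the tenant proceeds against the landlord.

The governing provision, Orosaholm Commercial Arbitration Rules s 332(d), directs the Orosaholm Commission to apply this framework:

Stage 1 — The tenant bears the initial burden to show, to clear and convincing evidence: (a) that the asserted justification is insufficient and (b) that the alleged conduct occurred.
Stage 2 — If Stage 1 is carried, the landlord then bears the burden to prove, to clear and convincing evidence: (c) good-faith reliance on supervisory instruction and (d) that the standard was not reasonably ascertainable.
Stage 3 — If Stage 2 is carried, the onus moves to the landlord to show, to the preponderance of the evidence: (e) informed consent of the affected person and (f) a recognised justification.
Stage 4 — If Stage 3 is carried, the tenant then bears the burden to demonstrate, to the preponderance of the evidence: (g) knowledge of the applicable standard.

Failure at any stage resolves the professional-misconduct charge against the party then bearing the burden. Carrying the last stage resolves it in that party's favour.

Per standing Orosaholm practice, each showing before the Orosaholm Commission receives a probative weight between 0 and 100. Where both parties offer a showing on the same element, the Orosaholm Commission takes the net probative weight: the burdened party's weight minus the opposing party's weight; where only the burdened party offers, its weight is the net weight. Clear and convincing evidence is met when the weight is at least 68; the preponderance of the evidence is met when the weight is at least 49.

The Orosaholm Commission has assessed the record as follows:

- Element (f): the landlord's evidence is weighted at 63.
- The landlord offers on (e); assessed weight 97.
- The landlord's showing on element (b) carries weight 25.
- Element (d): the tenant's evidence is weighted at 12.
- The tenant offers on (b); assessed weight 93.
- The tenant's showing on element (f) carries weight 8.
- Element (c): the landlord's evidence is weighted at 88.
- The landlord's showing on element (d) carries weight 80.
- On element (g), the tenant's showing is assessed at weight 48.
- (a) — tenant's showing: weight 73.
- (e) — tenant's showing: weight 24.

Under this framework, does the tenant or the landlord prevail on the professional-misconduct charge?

landlord

At Stage 1 the tenant must meet clear and convincing evidence (weight is at least 68): on (a) the weight is 73, which does reach 68, so (a) meets the standard; on (b) the weight is 93 less the opposing 25 gives net 68, which does reach 68, so (b) meets the standard.
  The tenant carries Stage 1; the landlord now bears the burden.
At Stage 2 the landlord must meet clear and convincing evidence (weight is at least 68): on (c) the weight is 88, which does reach 68, so (c) meets the standard; on (d) the weight is 80 less the opposing 12 gives net 68, which does reach 68, so (d) meets the standard.
  Stage 2 carried; the burden remains with the landlord.
At Stage 3 the landlord must meet the preponderance of the evidence (weight is at least 49): on (e) the weight is 97 less the opposing 24 gives net 73, ≥ 49, so (e) meets the standard; on (f) the weight is 63 less the opposing 8 gives net 55, ≥ 49, so (f) meets the standard.
  Stage 3 carried; the burden shifts to the tenant.
At Stage 4 the tenant must meet the preponderance of the evidence (weight is at least 49): on (g) the weight is 48, < 49, so (g) does not meet the standard.
  The tenant does not carry Stage 4.
So the landlord prevails.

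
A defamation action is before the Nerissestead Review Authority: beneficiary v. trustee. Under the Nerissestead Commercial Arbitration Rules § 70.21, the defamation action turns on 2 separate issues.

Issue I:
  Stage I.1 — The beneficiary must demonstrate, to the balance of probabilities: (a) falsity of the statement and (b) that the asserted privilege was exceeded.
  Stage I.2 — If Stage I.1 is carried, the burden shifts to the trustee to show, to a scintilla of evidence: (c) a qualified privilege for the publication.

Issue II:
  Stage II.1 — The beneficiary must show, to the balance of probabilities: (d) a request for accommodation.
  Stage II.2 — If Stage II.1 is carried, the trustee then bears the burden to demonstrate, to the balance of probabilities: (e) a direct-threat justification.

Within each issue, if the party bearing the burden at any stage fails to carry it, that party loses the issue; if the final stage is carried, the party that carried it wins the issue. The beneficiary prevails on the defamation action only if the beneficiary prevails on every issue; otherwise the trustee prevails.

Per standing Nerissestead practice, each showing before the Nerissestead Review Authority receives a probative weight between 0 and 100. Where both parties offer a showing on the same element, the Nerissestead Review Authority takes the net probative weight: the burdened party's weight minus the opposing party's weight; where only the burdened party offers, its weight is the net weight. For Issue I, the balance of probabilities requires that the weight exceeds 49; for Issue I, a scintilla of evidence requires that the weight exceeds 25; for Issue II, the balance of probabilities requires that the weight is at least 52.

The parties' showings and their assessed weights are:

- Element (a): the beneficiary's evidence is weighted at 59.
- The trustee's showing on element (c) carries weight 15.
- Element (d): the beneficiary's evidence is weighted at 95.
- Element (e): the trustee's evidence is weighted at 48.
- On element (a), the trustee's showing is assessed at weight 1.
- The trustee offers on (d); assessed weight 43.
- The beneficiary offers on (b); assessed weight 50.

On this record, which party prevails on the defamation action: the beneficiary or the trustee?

— Issue I —
Stage I.1 — burden on beneficiary; standard: the balance of probabilities (weight exceeds 49).
    (a): 59 − 1 = 58 > 49 [met]
    (b): 50 > 49 [met]
  The beneficiary carries Stage I.1; the trustee now bears the burden.
Stage I.2 — burden on trustee; standard: a scintilla of evidence (weight exceeds 25).
    (c): 15 ≤ 25 [not met]
  The trustee does not carry Stage I.2.
So the beneficiary prevails on this issue.
— Issue II —
At Stage II.1 the beneficiary must meet the balance of probabilities (weight is at least 52): on (d) the weight is 95 less the opposing 43 gives net 52, which does reach 52, so (d) meets the standard.
  The beneficiary carries Stage II.1; the trustee now bears the burden.
At Stage II.2 the trustee must meet the balance of probabilities (weight is at least 52): on (e) the weight is 48, which does not reach 52, so (e) does not meet the standard.
  Stage II.2 not carried; the trustee fails its burden.
The beneficiary prevails on this issue.
Per-issue: Issue I → beneficiary; Issue II → beneficiary. The beneficiary must prevail on every issue; overall, the beneficiary prevails.

beneficiary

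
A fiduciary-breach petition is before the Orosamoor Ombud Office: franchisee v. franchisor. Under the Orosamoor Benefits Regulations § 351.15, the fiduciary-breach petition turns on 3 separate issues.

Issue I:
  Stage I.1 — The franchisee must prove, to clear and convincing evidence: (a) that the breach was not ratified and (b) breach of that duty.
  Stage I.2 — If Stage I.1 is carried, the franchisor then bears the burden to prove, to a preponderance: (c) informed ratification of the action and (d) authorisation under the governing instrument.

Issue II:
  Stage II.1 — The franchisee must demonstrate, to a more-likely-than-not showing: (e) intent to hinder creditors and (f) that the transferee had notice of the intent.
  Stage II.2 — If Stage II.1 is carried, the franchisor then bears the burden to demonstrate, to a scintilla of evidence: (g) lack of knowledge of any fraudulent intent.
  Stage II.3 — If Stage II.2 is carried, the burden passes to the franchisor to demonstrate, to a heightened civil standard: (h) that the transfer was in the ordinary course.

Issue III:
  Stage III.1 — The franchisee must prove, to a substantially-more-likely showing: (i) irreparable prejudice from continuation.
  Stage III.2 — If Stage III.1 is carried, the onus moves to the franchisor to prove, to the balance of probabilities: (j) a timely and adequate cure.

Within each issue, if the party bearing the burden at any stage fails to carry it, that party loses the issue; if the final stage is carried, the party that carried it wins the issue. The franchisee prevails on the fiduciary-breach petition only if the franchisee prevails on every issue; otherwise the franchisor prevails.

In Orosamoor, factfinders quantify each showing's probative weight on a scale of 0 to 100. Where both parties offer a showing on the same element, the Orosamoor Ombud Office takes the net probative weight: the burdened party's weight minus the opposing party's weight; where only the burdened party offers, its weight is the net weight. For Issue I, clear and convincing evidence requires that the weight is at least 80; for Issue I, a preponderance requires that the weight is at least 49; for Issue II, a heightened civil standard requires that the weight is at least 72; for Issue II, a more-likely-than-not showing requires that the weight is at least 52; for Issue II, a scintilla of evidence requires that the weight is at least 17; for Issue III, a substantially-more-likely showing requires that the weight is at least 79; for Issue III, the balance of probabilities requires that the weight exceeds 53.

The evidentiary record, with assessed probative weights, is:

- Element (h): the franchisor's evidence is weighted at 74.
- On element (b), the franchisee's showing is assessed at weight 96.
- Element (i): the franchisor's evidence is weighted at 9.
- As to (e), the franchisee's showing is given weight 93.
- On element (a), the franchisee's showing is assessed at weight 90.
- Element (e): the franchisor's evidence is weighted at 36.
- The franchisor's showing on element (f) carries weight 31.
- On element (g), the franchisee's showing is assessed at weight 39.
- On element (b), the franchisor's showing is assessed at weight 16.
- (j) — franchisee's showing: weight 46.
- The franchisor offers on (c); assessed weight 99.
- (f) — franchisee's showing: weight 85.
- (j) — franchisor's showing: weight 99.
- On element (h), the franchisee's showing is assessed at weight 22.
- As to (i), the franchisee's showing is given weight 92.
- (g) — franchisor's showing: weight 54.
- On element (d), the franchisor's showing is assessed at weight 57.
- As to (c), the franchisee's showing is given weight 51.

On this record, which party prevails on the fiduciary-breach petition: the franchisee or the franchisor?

franchisee

— Issue I —
Stage I.1 — burden on franchisee; standard: clear and convincing evidence (weight is at least 80).
    (a): 90 ≥ 80 [met]
    (b): 96 − 16 = 80 ≥ 80 [met]
  All elements met. The burden passes to the franchisor.
Stage I.2 — burden on franchisor; standard: a preponderance (weight is at least 49).
    (c): 99 − 51 = 48 < 49 [not met]
    (d): 57 ≥ 49 [met]
  The franchisor does not carry Stage I.2.
The franchisee prevails on this issue.
— Issue II —
Stage II.1 (franchisee, a more-likely-than-not showing, weight is at least 52): (e) net 93−36=57 ≥ 52 — meets; (f) net 85−31=54 ≥ 52 — meets.
  The franchisee carries Stage II.1; the franchisor now bears the burden.
Stage II.2 (franchisor, a scintilla of evidence, weight is at least 17): (g) net 54−39=15 < 17 — fails.
  Not every element is met, so the franchisor fails to carry Stage II.2.
So the franchisee prevails on this issue.
— Issue III —
Stage III.1 — burden on franchisee; standard: a substantially-more-likely showing (weight is at least 79).
    (i): 92 − 9 = 83 ≥ 79 [met]
  Stage III.1 is satisfied; the onus moves to the franchisor.
Stage III.2 — burden on franchisor; standard: the balance of probabilities (weight exceeds 53).
    (j): 99 − 46 = 53 ≤ 53 [not met]
  Not every element is met, so the franchisor fails to carry Stage III.2.
The franchisee prevails on this issue.
Per-issue: Issue I → franchisee; Issue II → franchisee; Issue III → franchisee. The franchisee must prevail on every issue; overall, the franchisee prevails.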